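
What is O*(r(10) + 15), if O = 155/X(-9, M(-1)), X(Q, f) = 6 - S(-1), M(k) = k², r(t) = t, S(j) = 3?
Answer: 3875/3 ≈ 1291.7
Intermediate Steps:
X(Q, f) = 3 (X(Q, f) = 6 - 1*3 = 6 - 3 = 3)
O = 155/3 ≈ 51.667
O*(r(10) + 15) = 155*(10 + 15)/3 = (155/3)*25 = 3875/3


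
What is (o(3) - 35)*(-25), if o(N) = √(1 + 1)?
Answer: 875 - 25*√2 ≈ 839.64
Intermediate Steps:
o(N) = √2
(o(3) - 35)*(-25) = (√2 - 35)*(-25) = (-35 + √2)*(-25) = 875 - 25*√2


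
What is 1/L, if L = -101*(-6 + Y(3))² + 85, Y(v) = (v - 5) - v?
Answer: -1/12136 ≈ -8.2399e-5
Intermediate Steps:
Y(v) = -5 (Y(v) = (-5 + v) - v = -5)
L = -12136 (L = -101*(-6 - 5)² + 85 = -101*(-11)² + 85 = -101*121 + 85 = -12221 + 85 = -12136)
1/L = 1/(-12136) = -1/12136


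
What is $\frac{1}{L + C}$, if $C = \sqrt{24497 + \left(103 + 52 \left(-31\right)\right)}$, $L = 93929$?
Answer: $\frac{93929}{8822634053} - \frac{2 \sqrt{5747}}{8822634053} \approx 1.0629 \cdot 10^{-5}$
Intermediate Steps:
$C = 2 \sqrt{5747}$ ($C = \sqrt{24497 + \left(103 - 1612\right)} = \sqrt{24497 - 1509} = \sqrt{22988} = 2 \sqrt{5747} \approx 151.62$)
$\frac{1}{L + C} = \frac{1}{93929 + 2 \sqrt{5747}}$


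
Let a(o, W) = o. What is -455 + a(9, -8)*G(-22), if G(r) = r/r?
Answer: -446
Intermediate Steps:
G(r) = 1
-455 + a(9, -8)*G(-22) = -455 + 9*1 = -455 + 9 = -446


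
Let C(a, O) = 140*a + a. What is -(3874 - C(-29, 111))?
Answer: -7963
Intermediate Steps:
C(a, O) = 141*a
-(3874 - C(-29, 111)) = -(3874 - 141*(-29)) = -(3874 - 1*(-4089)) = -(3874 + 4089) = -1*7963 = -7963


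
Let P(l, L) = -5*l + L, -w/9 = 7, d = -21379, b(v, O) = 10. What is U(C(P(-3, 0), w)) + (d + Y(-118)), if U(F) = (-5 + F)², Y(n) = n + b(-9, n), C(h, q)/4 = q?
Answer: 44562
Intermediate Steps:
w = -63 (w = -9*7 = -63)
P(l, L) = L - 5*l
C(h, q) = 4*q
Y(n) = 10 + n (Y(n) = n + 10 = 10 + n)
U(C(P(-3, 0), w)) + (d + Y(-118)) = (-5 + 4*(-63))² + (-21379 + (10 - 118)) = (-5 - 252)² + (-21379 - 108) = (-257)² - 21487 = 66049 - 21487 = 44562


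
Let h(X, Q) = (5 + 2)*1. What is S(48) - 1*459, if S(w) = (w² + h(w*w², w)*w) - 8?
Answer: 2173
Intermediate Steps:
h(X, Q) = 7 (h(X, Q) = 7*1 = 7)
S(w) = -8 + w² + 7*w (S(w) = (w² + 7*w) - 8 = -8 + w² + 7*w)
S(48) - 1*459 = (-8 + 48² + 7*48) - 1*459 = (-8 + 2304 + 336) - 459 = 2632 - 459 = 2173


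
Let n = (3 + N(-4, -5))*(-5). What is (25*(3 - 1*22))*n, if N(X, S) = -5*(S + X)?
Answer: 114000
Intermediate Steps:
N(X, S) = -5*S - 5*X
n = -240 (n = (3 + (-5*(-5) - 5*(-4)))*(-5) = (3 + (25 + 20))*(-5) = (3 + 45)*(-5) = 48*(-5) = -240)
(25*(3 - 1*22))*n = (25*(3 - 1*22))*(-240) = (25*(3 - 22))*(-240) = (25*(-19))*(-240) = -475*(-240) = 114000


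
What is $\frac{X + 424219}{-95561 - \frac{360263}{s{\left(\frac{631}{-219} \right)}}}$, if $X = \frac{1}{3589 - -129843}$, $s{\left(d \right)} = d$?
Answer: $\frac{35717369843279}{2481649195792} \approx 14.393$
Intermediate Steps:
$X = \frac{1}{133432}$ ($X = \frac{1}{3589 + \left(-12540 + 142383\right)} = \frac{1}{3589 + 129843} = \frac{1}{133432} \approx 7.4945 \cdot 10^{-6}$)
$\frac{X + 424219}{-95561 - \frac{360263}{s{\left(\frac{631}{-219} \right)}}} = \frac{\frac{1}{133432} + 424219}{-95561 - \frac{360263}{631 \frac{1}{-219}}} = \frac{56604389609}{133432 \left(-95561 - \frac{360263}{631 \left(- \frac{1}{219}\right)}\right)} = \frac{56604389609}{133432 \left(-95561 - \frac{360263}{- \frac{631}{219}}\right)} = \frac{56604389609}{133432 \left(-95561 - - \frac{78897597}{631}\right)} = \frac{56604389609}{133432 \left(-95561 + \frac{78897597}{631}\right)} = \frac{56604389609}{133432 \cdot \frac{18598606}{631}} = \frac{56604389609}{133432} \cdot \frac{631}{18598606} = \frac{35717369843279}{2481649195792}$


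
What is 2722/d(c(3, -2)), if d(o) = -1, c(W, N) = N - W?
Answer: -2722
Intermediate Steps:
2722/d(c(3, -2)) = 2722/(-1) = 2722*(-1) = -2722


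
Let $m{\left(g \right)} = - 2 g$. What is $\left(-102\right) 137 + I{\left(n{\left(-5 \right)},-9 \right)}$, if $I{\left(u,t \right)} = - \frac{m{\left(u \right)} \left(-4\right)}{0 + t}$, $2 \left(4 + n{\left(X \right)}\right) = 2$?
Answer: $- \frac{41930}{3} \approx -13977.0$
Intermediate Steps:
$n{\left(X \right)} = -3$ ($n{\left(X \right)} = -4 + \frac{1}{2} \cdot 2 = -4 + 1 = -3$)
$I{\left(u,t \right)} = - \frac{8 u}{t}$ ($I{\left(u,t \right)} = - \frac{- 2 u \left(-4\right)}{0 + t} = - \frac{8 u}{t}$)
$\left(-102\right) 137 + I{\left(n{\left(-5 \right)},-9 \right)} = \left(-102\right) 137 - - \frac{24}{-9} = -13974 - \left(-24\right) \left(- \frac{1}{9}\right) = -13974 - \frac{8}{3} = - \frac{41930}{3}$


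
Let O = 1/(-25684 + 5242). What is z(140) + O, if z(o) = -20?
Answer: -408841/20442 ≈ -20.000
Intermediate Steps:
O = -1/20442 (O = 1/(-20442) = -1/20442 ≈ -4.8919e-5)
z(140) + O = -20 - 1/20442 = -408841/20442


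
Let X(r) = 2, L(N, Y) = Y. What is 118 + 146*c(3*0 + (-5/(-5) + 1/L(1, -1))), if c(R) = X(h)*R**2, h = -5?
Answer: 118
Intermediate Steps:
c(R) = 2*R**2
118 + 146*c(3*0 + (-5/(-5) + 1/L(1, -1))) = 118 + 146*(2*(3*0 + (-5/(-5) + 1/(-1)))**2) = 118 + 146*(2*(0 + (-5*(-1/5) + 1*(-1)))**2) = 118 + 146*(2*(0 + (1 - 1))**2) = 118 + 146*(2*(0 + 0)**2) = 118 + 146*(2*0**2) = 118 + 146*(2*0) = 118 + 146*0 = 118 + 0 = 118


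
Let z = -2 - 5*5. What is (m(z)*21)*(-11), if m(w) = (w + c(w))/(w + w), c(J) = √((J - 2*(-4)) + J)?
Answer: -231/2 + 77*I*√46/18 ≈ -115.5 + 29.013*I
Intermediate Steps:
z = -27 (z = -2 - 25 = -27)
c(J) = √(8 + 2*J) (c(J) = √((J + 8) + J) = √((8 + J) + J) = √(8 + 2*J))
m(w) = (w + √(8 + 2*w))/(2*w) (m(w) = (w + √(8 + 2*w))/(w + w) = (w + √(8 + 2*w))/((2*w)) = (w + √(8 + 2*w))*(1/(2*w)) = (w + √(8 + 2*w))/(2*w))
(m(z)*21)*(-11) = ((((½)*(-27) + √(8 + 2*(-27))/2)/(-27))*21)*(-11) = (-(-27/2 + √(8 - 54)/2)/27*21)*(-11) = (-(-27/2 + √(-46)/2)/27*21)*(-11) = (-(-27/2 + (I*√46)/2)/27*21)*(-11) = (-(-27/2 + I*√46/2)/27*21)*(-11) = ((½ - I*√46/54)*21)*(-11) = (21/2 - 7*I*√46/18)*(-11) = -231/2 + 77*I*√46/18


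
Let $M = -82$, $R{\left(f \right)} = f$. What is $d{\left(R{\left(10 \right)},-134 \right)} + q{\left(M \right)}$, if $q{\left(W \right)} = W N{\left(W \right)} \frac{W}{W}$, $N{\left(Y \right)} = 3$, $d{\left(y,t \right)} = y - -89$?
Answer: $-147$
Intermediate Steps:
$d{\left(y,t \right)} = 89 + y$ ($d{\left(y,t \right)} = y + 89 = 89 + y$)
$q{\left(W \right)} = 3 W$ ($q{\left(W \right)} = W 3 \frac{W}{W} = 3 W 1 = 3 W$)
$d{\left(R{\left(10 \right)},-134 \right)} + q{\left(M \right)} = \left(89 + 10\right) + 3 \left(-82\right) = 99 - 246 = -147$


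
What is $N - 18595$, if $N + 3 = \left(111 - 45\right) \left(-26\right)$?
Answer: $-20314$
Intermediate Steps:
$N = -1719$ ($N = -3 + \left(111 - 45\right) \left(-26\right) = -3 + 66 \left(-26\right) = -3 - 1716 = -1719$)
$N - 18595 = -1719 - 18595 = -20314$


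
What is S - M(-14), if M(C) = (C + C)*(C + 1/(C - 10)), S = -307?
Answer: -4201/6 ≈ -700.17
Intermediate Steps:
M(C) = 2*C*(C + 1/(-10 + C)) (M(C) = (2*C)*(C + 1/(-10 + C)) = 2*C*(C + 1/(-10 + C)))
S - M(-14) = -307 - 2*(-14)*(1 + (-14)² - 10*(-14))/(-10 - 14) = -307 - 2*(-14)*(1 + 196 + 140)/(-24) = -307 - 2*(-14)*(-1)*337/24 = -307 - 1*2359/6 = -307 - 2359/6 = -4201/6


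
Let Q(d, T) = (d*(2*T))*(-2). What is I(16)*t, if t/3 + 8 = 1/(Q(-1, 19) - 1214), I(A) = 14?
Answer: -191205/569 ≈ -336.04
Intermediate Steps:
Q(d, T) = -4*T*d (Q(d, T) = (2*T*d)*(-2) = -4*T*d)
t = -27315/1138 (t = -24 + 3/(-4*19*(-1) - 1214) = -24 + 3/(76 - 1214) = -24 + 3/(-1138) = -24 + 3*(-1/1138) = -24 - 3/1138 = -27315/1138 ≈ -24.003)
I(16)*t = 14*(-27315/1138) = -191205/569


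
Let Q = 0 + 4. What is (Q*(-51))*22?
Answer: -4488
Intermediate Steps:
Q = 4
(Q*(-51))*22 = (4*(-51))*22 = -204*22 = -4488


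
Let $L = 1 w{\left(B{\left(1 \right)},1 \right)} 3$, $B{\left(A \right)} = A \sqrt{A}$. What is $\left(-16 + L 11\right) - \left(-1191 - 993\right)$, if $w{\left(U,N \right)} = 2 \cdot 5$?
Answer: $2498$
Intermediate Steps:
$B{\left(A \right)} = A^{\frac{3}{2}}$
$w{\left(U,N \right)} = 10$
$L = 30$ ($L = 1 \cdot 10 \cdot 3 = 10 \cdot 3 = 30$)
$\left(-16 + L 11\right) - \left(-1191 - 993\right) = \left(-16 + 30 \cdot 11\right) - \left(-1191 - 993\right) = \left(-16 + 330\right) - -2184 = 314 + 2184 = 2498$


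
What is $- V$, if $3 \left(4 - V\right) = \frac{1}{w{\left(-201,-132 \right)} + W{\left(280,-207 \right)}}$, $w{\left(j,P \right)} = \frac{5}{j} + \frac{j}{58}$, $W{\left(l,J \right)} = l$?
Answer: $- \frac{12890310}{3223549} \approx -3.9988$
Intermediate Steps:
$w{\left(j,P \right)} = \frac{5}{j} + \frac{j}{58}$ ($w{\left(j,P \right)} = \frac{5}{j} + j \frac{1}{58} = \frac{5}{j} + \frac{j}{58}$)
$V = \frac{12890310}{3223549}$ ($V = 4 - \frac{1}{3 \left(\left(\frac{5}{-201} + \frac{1}{58} \left(-201\right)\right) + 280\right)} = 4 - \frac{1}{3 \left(\left(5 \left(- \frac{1}{201}\right) - \frac{201}{58}\right) + 280\right)} = 4 - \frac{1}{3 \left(\left(- \frac{5}{201} - \frac{201}{58}\right) + 280\right)} = 4 - \frac{1}{3 \left(- \frac{40691}{11658} + 280\right)} = 4 - \frac{1}{3 \cdot \frac{3223549}{11658}} = 4 - \frac{3886}{3223549} = \frac{12890310}{3223549} \approx 3.9988$)
$- V = \left(-1\right) \frac{12890310}{3223549} = - \frac{12890310}{3223549}$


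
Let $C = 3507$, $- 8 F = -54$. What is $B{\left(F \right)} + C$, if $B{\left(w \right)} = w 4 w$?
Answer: $\frac{14757}{4} \approx 3689.3$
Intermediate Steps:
$F = \frac{27}{4}$ ($F = \left(- \frac{1}{8}\right) \left(-54\right) = \frac{27}{4} \approx 6.75$)
$B{\left(w \right)} = 4 w^{2}$ ($B{\left(w \right)} = 4 w w = 4 w^{2}$)
$B{\left(F \right)} + C = 4 \left(\frac{27}{4}\right)^{2} + 3507 = 4 \cdot \frac{729}{16} + 3507 = \frac{729}{4} + 3507 = \frac{14757}{4}$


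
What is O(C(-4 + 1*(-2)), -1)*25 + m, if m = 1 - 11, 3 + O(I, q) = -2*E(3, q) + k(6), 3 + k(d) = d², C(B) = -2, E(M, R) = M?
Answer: 590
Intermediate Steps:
k(d) = -3 + d²
O(I, q) = 24 (O(I, q) = -3 + (-2*3 + (-3 + 6²)) = -3 + (-6 + (-3 + 36)) = -3 + (-6 + 33) = -3 + 27 = 24)
m = -10
O(C(-4 + 1*(-2)), -1)*25 + m = 24*25 - 10 = 600 - 10 = 590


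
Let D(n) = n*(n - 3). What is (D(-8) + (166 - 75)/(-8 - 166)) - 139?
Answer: -8965/174 ≈ -51.523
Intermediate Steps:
D(n) = n*(-3 + n)
(D(-8) + (166 - 75)/(-8 - 166)) - 139 = (-8*(-3 - 8) + (166 - 75)/(-8 - 166)) - 139 = (-8*(-11) + 91/(-174)) - 139 = (88 + 91*(-1/174)) - 139 = (88 - 91/174) - 139 = 15221/174 - 139 = -8965/174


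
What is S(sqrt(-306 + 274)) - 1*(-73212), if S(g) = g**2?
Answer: 73180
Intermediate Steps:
S(sqrt(-306 + 274)) - 1*(-73212) = (sqrt(-306 + 274))**2 - 1*(-73212) = (sqrt(-32))**2 + 73212 = (4*I*sqrt(2))**2 + 73212 = -32 + 73212 = 73180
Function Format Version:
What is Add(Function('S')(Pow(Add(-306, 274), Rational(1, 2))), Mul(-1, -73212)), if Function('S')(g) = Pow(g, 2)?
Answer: 73180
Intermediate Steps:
Add(Function('S')(Pow(Add(-306, 274), Rational(1, 2))), Mul(-1, -73212)) = Add(Pow(Pow(Add(-306, 274), Rational(1, 2)), 2), Mul(-1, -73212)) = Add(Pow(Pow(-32, Rational(1, 2)), 2), 73212) = Add(Pow(Mul(4, I, Pow(2, Rational(1, 2))), 2), 73212) = Add(-32, 73212) = 73180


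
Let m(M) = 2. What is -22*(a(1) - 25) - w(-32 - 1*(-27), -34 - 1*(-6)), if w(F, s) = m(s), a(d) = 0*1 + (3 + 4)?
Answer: 394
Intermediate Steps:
a(d) = 7 (a(d) = 0 + 7 = 7)
w(F, s) = 2
-22*(a(1) - 25) - w(-32 - 1*(-27), -34 - 1*(-6)) = -22*(7 - 25) - 1*2 = -22*(-18) - 2 = 396 - 2 = 394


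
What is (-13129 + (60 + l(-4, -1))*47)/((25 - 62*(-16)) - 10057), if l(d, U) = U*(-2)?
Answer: 2043/1808 ≈ 1.1300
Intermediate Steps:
l(d, U) = -2*U
(-13129 + (60 + l(-4, -1))*47)/((25 - 62*(-16)) - 10057) = (-13129 + (60 - 2*(-1))*47)/((25 - 62*(-16)) - 10057) = (-13129 + (60 + 2)*47)/((25 + 992) - 10057) = (-13129 + 62*47)/(1017 - 10057) = (-13129 + 2914)/(-9040) = -10215*(-1/9040) = 2043/1808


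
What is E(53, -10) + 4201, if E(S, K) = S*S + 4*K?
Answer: 6970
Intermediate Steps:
E(S, K) = S² + 4*K
E(53, -10) + 4201 = (53² + 4*(-10)) + 4201 = (2809 - 40) + 4201 = 2769 + 4201 = 6970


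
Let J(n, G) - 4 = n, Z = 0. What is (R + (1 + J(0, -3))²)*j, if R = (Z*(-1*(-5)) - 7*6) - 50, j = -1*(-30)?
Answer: -2010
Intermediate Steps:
J(n, G) = 4 + n
j = 30
R = -92 (R = (0*(-1*(-5)) - 7*6) - 50 = (0*5 - 42) - 50 = (0 - 42) - 50 = -42 - 50 = -92)
(R + (1 + J(0, -3))²)*j = (-92 + (1 + (4 + 0))²)*30 = (-92 + (1 + 4)²)*30 = (-92 + 5²)*30 = (-92 + 25)*30 = -67*30 = -2010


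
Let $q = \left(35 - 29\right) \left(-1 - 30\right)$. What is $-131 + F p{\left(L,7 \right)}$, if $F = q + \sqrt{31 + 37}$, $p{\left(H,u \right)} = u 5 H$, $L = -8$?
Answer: $51949 - 560 \sqrt{17} \approx 49640.0$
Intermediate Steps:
$p{\left(H,u \right)} = 5 H u$ ($p{\left(H,u \right)} = 5 u H = 5 H u$)
$q = -186$ ($q = 6 \left(-31\right) = -186$)
$F = -186 + 2 \sqrt{17}$ ($F = -186 + \sqrt{31 + 37} = -186 + \sqrt{68} = -186 + 2 \sqrt{17} \approx -177.75$)
$-131 + F p{\left(L,7 \right)} = -131 + \left(-186 + 2 \sqrt{17}\right) 5 \left(-8\right) 7 = -131 + \left(-186 + 2 \sqrt{17}\right) \left(-280\right) = -131 + \left(52080 - 560 \sqrt{17}\right) = 51949 - 560 \sqrt{17}$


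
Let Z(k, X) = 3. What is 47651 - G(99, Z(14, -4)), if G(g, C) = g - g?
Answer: 47651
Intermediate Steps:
G(g, C) = 0
47651 - G(99, Z(14, -4)) = 47651 - 1*0 = 47651 + 0 = 47651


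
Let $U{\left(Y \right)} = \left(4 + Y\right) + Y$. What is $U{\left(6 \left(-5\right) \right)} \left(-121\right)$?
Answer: $6776$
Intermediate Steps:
$U{\left(Y \right)} = 4 + 2 Y$
$U{\left(6 \left(-5\right) \right)} \left(-121\right) = \left(4 + 2 \cdot 6 \left(-5\right)\right) \left(-121\right) = \left(4 + 2 \left(-30\right)\right) \left(-121\right) = \left(4 - 60\right) \left(-121\right) = \left(-56\right) \left(-121\right) = 6776$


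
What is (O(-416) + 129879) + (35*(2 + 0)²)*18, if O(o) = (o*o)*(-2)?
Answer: -213713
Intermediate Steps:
O(o) = -2*o² (O(o) = o²*(-2) = -2*o²)
(O(-416) + 129879) + (35*(2 + 0)²)*18 = (-2*(-416)² + 129879) + (35*(2 + 0)²)*18 = (-2*173056 + 129879) + (35*2²)*18 = (-346112 + 129879) + (35*4)*18 = -216233 + 140*18 = -216233 + 2520 = -213713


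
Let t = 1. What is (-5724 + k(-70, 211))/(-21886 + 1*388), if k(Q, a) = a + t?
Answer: 2756/10749 ≈ 0.25640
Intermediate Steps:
k(Q, a) = 1 + a (k(Q, a) = a + 1 = 1 + a)
(-5724 + k(-70, 211))/(-21886 + 1*388) = (-5724 + (1 + 211))/(-21886 + 1*388) = (-5724 + 212)/(-21886 + 388) = -5512/(-21498) = -5512*(-1/21498) = 2756/10749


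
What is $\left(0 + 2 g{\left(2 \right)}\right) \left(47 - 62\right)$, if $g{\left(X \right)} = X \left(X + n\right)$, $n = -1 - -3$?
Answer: $-240$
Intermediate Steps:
$n = 2$ ($n = -1 + 3 = 2$)
$g{\left(X \right)} = X \left(2 + X\right)$ ($g{\left(X \right)} = X \left(X + 2\right) = X \left(2 + X\right)$)
$\left(0 + 2 g{\left(2 \right)}\right) \left(47 - 62\right) = \left(0 + 2 \cdot 2 \left(2 + 2\right)\right) \left(47 - 62\right) = \left(0 + 2 \cdot 2 \cdot 4\right) \left(-15\right) = \left(0 + 2 \cdot 8\right) \left(-15\right) = \left(0 + 16\right) \left(-15\right) = 16 \left(-15\right) = -240$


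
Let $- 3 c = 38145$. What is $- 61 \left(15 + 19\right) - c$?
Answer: $10641$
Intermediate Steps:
$c = -12715$ ($c = \left(- \frac{1}{3}\right) 38145 = -12715$)
$- 61 \left(15 + 19\right) - c = - 61 \left(15 + 19\right) - -12715 = \left(-61\right) 34 + 12715 = -2074 + 12715 = 10641$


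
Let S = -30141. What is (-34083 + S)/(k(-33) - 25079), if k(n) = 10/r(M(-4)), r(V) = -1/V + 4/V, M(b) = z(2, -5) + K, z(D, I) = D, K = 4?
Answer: 21408/8353 ≈ 2.5629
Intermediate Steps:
M(b) = 6 (M(b) = 2 + 4 = 6)
r(V) = 3/V
k(n) = 20 (k(n) = 10/((3/6)) = 10/((3*(⅙))) = 10/(½) = 10*2 = 20)
(-34083 + S)/(k(-33) - 25079) = (-34083 - 30141)/(20 - 25079) = -64224/(-25059) = -64224*(-1/25059) = 21408/8353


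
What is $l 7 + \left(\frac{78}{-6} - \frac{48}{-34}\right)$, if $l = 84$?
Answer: $\frac{9799}{17} \approx 576.41$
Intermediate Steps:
$l 7 + \left(\frac{78}{-6} - \frac{48}{-34}\right) = 84 \cdot 7 + \left(\frac{78}{-6} - \frac{48}{-34}\right) = 588 + \left(78 \left(- \frac{1}{6}\right) - - \frac{24}{17}\right) = 588 + \left(-13 + \frac{24}{17}\right) = 588 - \frac{197}{17} = \frac{9799}{17}$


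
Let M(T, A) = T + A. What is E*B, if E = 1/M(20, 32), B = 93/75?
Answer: 31/1300 ≈ 0.023846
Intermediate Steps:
M(T, A) = A + T
B = 31/25 (B = 93*(1/75) = 31/25 ≈ 1.2400)
E = 1/52 (E = 1/(32 + 20) = 1/52 ≈ 0.019231)
E*B = (1/52)*(31/25) = 31/1300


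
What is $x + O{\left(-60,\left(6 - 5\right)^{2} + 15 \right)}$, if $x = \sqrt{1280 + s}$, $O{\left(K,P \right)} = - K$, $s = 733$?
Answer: $60 + \sqrt{2013} \approx 104.87$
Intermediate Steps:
$x = \sqrt{2013}$ ($x = \sqrt{1280 + 733} = \sqrt{2013} \approx 44.866$)
$x + O{\left(-60,\left(6 - 5\right)^{2} + 15 \right)} = \sqrt{2013} - -60 = \sqrt{2013} + 60 = 60 + \sqrt{2013}$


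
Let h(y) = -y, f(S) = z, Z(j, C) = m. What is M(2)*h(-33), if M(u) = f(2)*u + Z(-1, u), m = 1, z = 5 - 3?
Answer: 165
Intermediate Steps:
z = 2
Z(j, C) = 1
f(S) = 2
M(u) = 1 + 2*u (M(u) = 2*u + 1 = 1 + 2*u)
M(2)*h(-33) = (1 + 2*2)*(-1*(-33)) = (1 + 4)*33 = 5*33 = 165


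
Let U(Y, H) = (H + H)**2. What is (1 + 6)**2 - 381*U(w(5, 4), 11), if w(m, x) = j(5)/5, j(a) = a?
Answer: -184355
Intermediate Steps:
w(m, x) = 1 (w(m, x) = 5/5 = 5*(1/5) = 1)
U(Y, H) = 4*H**2 (U(Y, H) = (2*H)**2 = 4*H**2)
(1 + 6)**2 - 381*U(w(5, 4), 11) = (1 + 6)**2 - 1524*11**2 = 7**2 - 1524*121 = 49 - 381*484 = 49 - 184404 = -184355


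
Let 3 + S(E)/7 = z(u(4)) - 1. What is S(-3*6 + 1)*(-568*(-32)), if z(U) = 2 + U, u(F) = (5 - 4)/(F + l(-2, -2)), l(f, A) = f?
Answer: -190848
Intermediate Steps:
u(F) = 1/(-2 + F) (u(F) = (5 - 4)/(F - 2) = 1/(-2 + F))
S(E) = -21/2 (S(E) = -21 + 7*((2 + 1/(-2 + 4)) - 1) = -21 + 7*((2 + 1/2) - 1) = -21 + 7*((2 + ½) - 1) = -21 + 7*(5/2 - 1) = -21 + 7*(3/2) = -21 + 21/2 = -21/2)
S(-3*6 + 1)*(-568*(-32)) = -(-5964)*(-32) = -21/2*18176 = -190848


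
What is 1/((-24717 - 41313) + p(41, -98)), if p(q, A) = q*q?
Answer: -1/64349 ≈ -1.5540e-5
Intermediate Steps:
p(q, A) = q²
1/((-24717 - 41313) + p(41, -98)) = 1/((-24717 - 41313) + 41²) = 1/(-66030 + 1681) = 1/(-64349) = -1/64349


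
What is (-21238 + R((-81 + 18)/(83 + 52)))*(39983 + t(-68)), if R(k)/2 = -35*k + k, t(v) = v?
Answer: -846448134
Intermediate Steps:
R(k) = -68*k (R(k) = 2*(-35*k + k) = 2*(-34*k) = -68*k)
(-21238 + R((-81 + 18)/(83 + 52)))*(39983 + t(-68)) = (-21238 - 68*(-81 + 18)/(83 + 52))*(39983 - 68) = (-21238 - (-4284)/135)*39915 = (-21238 - 68*(-7/15))*39915 = (-21238 + 476/15)*39915 = -318094/15*39915 = -846448134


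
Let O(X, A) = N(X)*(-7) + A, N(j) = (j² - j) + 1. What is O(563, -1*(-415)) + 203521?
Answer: -2010913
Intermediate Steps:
N(j) = 1 + j² - j
O(X, A) = -7 + A - 7*X² + 7*X (O(X, A) = (1 + X² - X)*(-7) + A = (-7 - 7*X² + 7*X) + A = -7 + A - 7*X² + 7*X)
O(563, -1*(-415)) + 203521 = (-7 - 1*(-415) - 7*563² + 7*563) + 203521 = (-7 + 415 - 7*316969 + 3941) + 203521 = (-7 + 415 - 2218783 + 3941) + 203521 = -2214434 + 203521 = -2010913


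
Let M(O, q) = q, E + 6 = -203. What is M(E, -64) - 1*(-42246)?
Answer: 42182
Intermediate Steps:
E = -209 (E = -6 - 203 = -209)
M(E, -64) - 1*(-42246) = -64 - 1*(-42246) = -64 + 42246 = 42182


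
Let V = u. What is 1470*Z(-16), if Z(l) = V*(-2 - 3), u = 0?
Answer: 0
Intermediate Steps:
V = 0
Z(l) = 0 (Z(l) = 0*(-2 - 3) = 0*(-5) = 0)
1470*Z(-16) = 1470*0 = 0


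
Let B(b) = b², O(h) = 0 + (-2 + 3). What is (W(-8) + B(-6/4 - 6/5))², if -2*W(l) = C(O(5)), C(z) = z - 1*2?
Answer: 606841/10000 ≈ 60.684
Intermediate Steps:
O(h) = 1 (O(h) = 0 + 1 = 1)
C(z) = -2 + z (C(z) = z - 2 = -2 + z)
W(l) = ½ (W(l) = -(-2 + 1)/2 = -½*(-1) = ½)
(W(-8) + B(-6/4 - 6/5))² = (½ + (-6/4 - 6/5)²)² = (½ + (-6*¼ - 6*⅕)²)² = (½ + (-3/2 - 6/5)²)² = (½ + (-27/10)²)² = (½ + 729/100)² = (779/100)² = 606841/10000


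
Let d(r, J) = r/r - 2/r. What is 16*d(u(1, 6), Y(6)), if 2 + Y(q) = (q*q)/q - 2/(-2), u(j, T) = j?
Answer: -16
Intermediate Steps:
Y(q) = -1 + q (Y(q) = -2 + ((q*q)/q - 2/(-2)) = -2 + (q²/q - 2*(-½)) = -2 + (q + 1) = -2 + (1 + q) = -1 + q)
d(r, J) = 1 - 2/r
16*d(u(1, 6), Y(6)) = 16*((-2 + 1)/1) = 16*(1*(-1)) = 16*(-1) = -16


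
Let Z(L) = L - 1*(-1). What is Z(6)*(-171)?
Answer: -1197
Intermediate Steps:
Z(L) = 1 + L (Z(L) = L + 1 = 1 + L)
Z(6)*(-171) = (1 + 6)*(-171) = 7*(-171) = -1197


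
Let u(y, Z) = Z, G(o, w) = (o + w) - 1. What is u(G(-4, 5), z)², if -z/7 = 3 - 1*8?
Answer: 1225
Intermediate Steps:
G(o, w) = -1 + o + w
z = 35 (z = -7*(3 - 1*8) = -7*(3 - 8) = -7*(-5) = 35)
u(G(-4, 5), z)² = 35² = 1225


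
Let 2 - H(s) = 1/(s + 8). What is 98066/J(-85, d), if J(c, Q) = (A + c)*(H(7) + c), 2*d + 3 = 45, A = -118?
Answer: 735495/126469 ≈ 5.8156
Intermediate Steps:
H(s) = 2 - 1/(8 + s) (H(s) = 2 - 1/(s + 8) = 2 - 1/(8 + s))
d = 21 (d = -3/2 + (1/2)*45 = -3/2 + 45/2 = 21)
J(c, Q) = (-118 + c)*(29/15 + c) (J(c, Q) = (-118 + c)*((15 + 2*7)/(8 + 7) + c) = (-118 + c)*((15 + 14)/15 + c) = (-118 + c)*((1/15)*29 + c) = (-118 + c)*(29/15 + c))
98066/J(-85, d) = 98066/(-3422/15 + (-85)**2 - 1741/15*(-85)) = 98066/(-3422/15 + 7225 + 29597/3) = 98066/(252938/15) = 98066*(15/252938) = 735495/126469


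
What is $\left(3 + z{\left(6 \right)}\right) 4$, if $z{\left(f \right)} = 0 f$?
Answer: $12$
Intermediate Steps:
$z{\left(f \right)} = 0$
$\left(3 + z{\left(6 \right)}\right) 4 = \left(3 + 0\right) 4 = 3 \cdot 4 = 12$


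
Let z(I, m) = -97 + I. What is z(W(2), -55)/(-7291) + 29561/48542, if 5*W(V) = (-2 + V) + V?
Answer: 47873567/76939070 ≈ 0.62223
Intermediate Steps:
W(V) = -2/5 + 2*V/5 (W(V) = ((-2 + V) + V)/5 = (-2 + 2*V)/5 = -2/5 + 2*V/5)
z(W(2), -55)/(-7291) + 29561/48542 = (-97 + (-2/5 + (2/5)*2))/(-7291) + 29561/48542 = (-97 + (-2/5 + 4/5))*(-1/7291) + 29561*(1/48542) = (-97 + 2/5)*(-1/7291) + 29561/48542 = -483/5*(-1/7291) + 29561/48542 = 21/1585 + 29561/48542 = 47873567/76939070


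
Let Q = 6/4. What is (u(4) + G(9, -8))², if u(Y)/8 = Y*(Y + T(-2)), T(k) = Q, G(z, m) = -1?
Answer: 30625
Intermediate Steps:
Q = 3/2 (Q = 6*(¼) = 3/2 ≈ 1.5000)
T(k) = 3/2
u(Y) = 8*Y*(3/2 + Y) (u(Y) = 8*(Y*(Y + 3/2)) = 8*(Y*(3/2 + Y)) = 8*Y*(3/2 + Y))
(u(4) + G(9, -8))² = (4*4*(3 + 2*4) - 1)² = (4*4*(3 + 8) - 1)² = (4*4*11 - 1)² = (176 - 1)² = 175² = 30625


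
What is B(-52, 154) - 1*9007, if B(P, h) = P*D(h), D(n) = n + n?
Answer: -25023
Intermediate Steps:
D(n) = 2*n
B(P, h) = 2*P*h (B(P, h) = P*(2*h) = 2*P*h)
B(-52, 154) - 1*9007 = 2*(-52)*154 - 1*9007 = -16016 - 9007 = -25023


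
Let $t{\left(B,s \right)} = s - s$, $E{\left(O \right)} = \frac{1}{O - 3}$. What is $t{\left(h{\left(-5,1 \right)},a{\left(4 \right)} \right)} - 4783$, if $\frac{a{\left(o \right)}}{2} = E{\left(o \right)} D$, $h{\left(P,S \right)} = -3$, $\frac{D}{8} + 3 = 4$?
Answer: $-4783$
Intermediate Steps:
$D = 8$ ($D = -24 + 8 \cdot 4 = -24 + 32 = 8$)
$E{\left(O \right)} = \frac{1}{-3 + O}$
$a{\left(o \right)} = \frac{16}{-3 + o}$ ($a{\left(o \right)} = 2 \frac{1}{-3 + o} 8 = 2 \frac{8}{-3 + o} = \frac{16}{-3 + o}$)
$t{\left(B,s \right)} = 0$
$t{\left(h{\left(-5,1 \right)},a{\left(4 \right)} \right)} - 4783 = 0 - 4783 = -4783$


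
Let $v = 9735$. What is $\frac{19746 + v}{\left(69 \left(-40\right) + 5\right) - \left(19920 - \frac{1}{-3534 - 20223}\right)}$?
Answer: $- \frac{22592907}{17377096} \approx -1.3002$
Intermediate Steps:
$\frac{19746 + v}{\left(69 \left(-40\right) + 5\right) - \left(19920 - \frac{1}{-3534 - 20223}\right)} = \frac{19746 + 9735}{\left(69 \left(-40\right) + 5\right) - \left(19920 - \frac{1}{-3534 - 20223}\right)} = \frac{29481}{\left(-2760 + 5\right) - \left(19920 - \frac{1}{-23757}\right)} = \frac{29481}{-2755 - \frac{473239441}{23757}} = \frac{29481}{- \frac{538689976}{23757}} = 29481 \left(- \frac{23757}{538689976}\right) = - \frac{22592907}{17377096}$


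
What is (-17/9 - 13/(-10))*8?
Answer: -212/45 ≈ -4.7111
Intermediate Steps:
(-17/9 - 13/(-10))*8 = (-17*1/9 - 13*(-1/10))*8 = (-17/9 + 13/10)*8 = -53/90*8 = -212/45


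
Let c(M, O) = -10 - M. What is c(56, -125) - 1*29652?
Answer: -29718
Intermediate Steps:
c(56, -125) - 1*29652 = (-10 - 1*56) - 1*29652 = (-10 - 56) - 29652 = -66 - 29652 = -29718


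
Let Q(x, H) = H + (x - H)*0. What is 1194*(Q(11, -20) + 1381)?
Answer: 1625034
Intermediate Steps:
Q(x, H) = H (Q(x, H) = H + 0 = H)
1194*(Q(11, -20) + 1381) = 1194*(-20 + 1381) = 1194*1361 = 1625034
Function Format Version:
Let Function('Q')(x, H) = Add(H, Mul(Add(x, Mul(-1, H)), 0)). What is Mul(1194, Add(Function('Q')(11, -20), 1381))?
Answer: 1625034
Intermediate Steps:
Function('Q')(x, H) = H (Function('Q')(x, H) = Add(H, 0) = H)
Mul(1194, Add(Function('Q')(11, -20), 1381)) = Mul(1194, Add(-20, 1381)) = Mul(1194, 1361) = 1625034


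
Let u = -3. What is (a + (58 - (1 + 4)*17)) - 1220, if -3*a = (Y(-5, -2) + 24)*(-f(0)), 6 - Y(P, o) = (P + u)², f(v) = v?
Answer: -1247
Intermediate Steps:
Y(P, o) = 6 - (-3 + P)² (Y(P, o) = 6 - (P - 3)² = 6 - (-3 + P)²)
a = 0 (a = -((6 - (-3 - 5)²) + 24)*(-1*0)/3 = -((6 - 1*(-8)²) + 24)*0/3 = -((6 - 1*64) + 24)*0/3 = -((6 - 64) + 24)*0/3 = -(-58 + 24)*0/3 = -(-34)*0/3 = -⅓*0 = 0)
(a + (58 - (1 + 4)*17)) - 1220 = (0 + (58 - (1 + 4)*17)) - 1220 = (0 + (58 - 5*17)) - 1220 = (0 + (58 - 1*85)) - 1220 = (0 + (58 - 85)) - 1220 = (0 - 27) - 1220 = -27 - 1220 = -1247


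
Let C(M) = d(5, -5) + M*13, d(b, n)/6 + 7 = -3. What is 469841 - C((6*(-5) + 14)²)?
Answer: 466573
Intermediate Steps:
d(b, n) = -60 (d(b, n) = -42 + 6*(-3) = -42 - 18 = -60)
C(M) = -60 + 13*M (C(M) = -60 + M*13 = -60 + 13*M)
469841 - C((6*(-5) + 14)²) = 469841 - (-60 + 13*(6*(-5) + 14)²) = 469841 - (-60 + 13*(-30 + 14)²) = 469841 - (-60 + 13*(-16)²) = 469841 - (-60 + 13*256) = 469841 - (-60 + 3328) = 469841 - 1*3268 = 469841 - 3268 = 466573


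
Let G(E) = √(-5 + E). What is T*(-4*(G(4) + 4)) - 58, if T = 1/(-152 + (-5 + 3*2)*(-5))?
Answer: -9090/157 + 4*I/157 ≈ -57.898 + 0.025478*I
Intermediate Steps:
T = -1/157 (T = 1/(-152 + (-5 + 6)*(-5)) = 1/(-152 + 1*(-5)) = 1/(-152 - 5) = 1/(-157) = -1/157 ≈ -0.0063694)
T*(-4*(G(4) + 4)) - 58 = -(-4)*(√(-5 + 4) + 4)/157 - 58 = -(-4)*(√(-1) + 4)/157 - 58 = -(-4)*(I + 4)/157 - 58 = -(-4)*(4 + I)/157 - 58 = -(-16 - 4*I)/157 - 58 = (16/157 + 4*I/157) - 58 = -9090/157 + 4*I/157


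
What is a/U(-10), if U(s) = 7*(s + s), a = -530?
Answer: 53/14 ≈ 3.7857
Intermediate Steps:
U(s) = 14*s (U(s) = 7*(2*s) = 14*s)
a/U(-10) = -530/(14*(-10)) = -530/(-140) = -530*(-1/140) = 53/14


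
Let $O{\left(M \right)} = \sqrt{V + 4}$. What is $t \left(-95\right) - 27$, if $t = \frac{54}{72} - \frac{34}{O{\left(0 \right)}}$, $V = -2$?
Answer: $- \frac{393}{4} + 1615 \sqrt{2} \approx 2185.7$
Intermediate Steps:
$O{\left(M \right)} = \sqrt{2}$ ($O{\left(M \right)} = \sqrt{-2 + 4} = \sqrt{2}$)
$t = \frac{3}{4} - 17 \sqrt{2}$ ($t = \frac{54}{72} - \frac{34}{\sqrt{2}} = 54 \cdot \frac{1}{72} - 34 \frac{\sqrt{2}}{2} = \frac{3}{4} - 17 \sqrt{2} \approx -23.292$)
$t \left(-95\right) - 27 = \left(\frac{3}{4} - 17 \sqrt{2}\right) \left(-95\right) - 27 = \left(- \frac{285}{4} + 1615 \sqrt{2}\right) - 27 = - \frac{393}{4} + 1615 \sqrt{2}$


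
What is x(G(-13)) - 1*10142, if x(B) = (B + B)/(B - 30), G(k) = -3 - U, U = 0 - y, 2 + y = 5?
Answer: -10142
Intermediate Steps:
y = 3 (y = -2 + 5 = 3)
U = -3 (U = 0 - 1*3 = 0 - 3 = -3)
G(k) = 0 (G(k) = -3 - 1*(-3) = -3 + 3 = 0)
x(B) = 2*B/(-30 + B) (x(B) = (2*B)/(-30 + B) = 2*B/(-30 + B))
x(G(-13)) - 1*10142 = 2*0/(-30 + 0) - 1*10142 = 2*0/(-30) - 10142 = 2*0*(-1/30) - 10142 = 0 - 10142 = -10142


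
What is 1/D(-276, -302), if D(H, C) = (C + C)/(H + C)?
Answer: 289/302 ≈ 0.95695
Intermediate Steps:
D(H, C) = 2*C/(C + H) (D(H, C) = (2*C)/(C + H) = 2*C/(C + H))
1/D(-276, -302) = 1/(2*(-302)/(-302 - 276)) = 1/(2*(-302)/(-578)) = 1/(2*(-302)*(-1/578)) = 1/(302/289) = 289/302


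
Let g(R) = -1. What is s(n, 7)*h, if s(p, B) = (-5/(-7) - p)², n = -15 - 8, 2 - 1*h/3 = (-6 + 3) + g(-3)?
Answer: 496008/49 ≈ 10123.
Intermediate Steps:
h = 18 (h = 6 - 3*((-6 + 3) - 1) = 6 - 3*(-3 - 1) = 6 - 3*(-4) = 6 + 12 = 18)
n = -23
s(p, B) = (5/7 - p)² (s(p, B) = (-5*(-⅐) - p)² = (5/7 - p)²)
s(n, 7)*h = ((-5 + 7*(-23))²/49)*18 = ((-5 - 161)²/49)*18 = ((1/49)*(-166)²)*18 = ((1/49)*27556)*18 = (27556/49)*18 = 496008/49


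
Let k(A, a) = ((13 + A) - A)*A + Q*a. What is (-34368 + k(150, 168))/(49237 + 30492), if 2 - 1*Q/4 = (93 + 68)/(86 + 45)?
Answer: -4178886/10444499 ≈ -0.40010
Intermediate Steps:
Q = 404/131 (Q = 8 - 4*(93 + 68)/(86 + 45) = 8 - 644/131 = 404/131 ≈ 3.0840)
k(A, a) = 13*A + 404*a/131 (k(A, a) = ((13 + A) - A)*A + 404*a/131 = 13*A + 404*a/131)
(-34368 + k(150, 168))/(49237 + 30492) = (-34368 + (13*150 + (404/131)*168))/(49237 + 30492) = (-34368 + (1950 + 67872/131))/79729 = (-34368 + 323322/131)*(1/79729) = -4178886/131*1/79729 = -4178886/10444499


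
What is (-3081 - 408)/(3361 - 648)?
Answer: -3489/2713 ≈ -1.2860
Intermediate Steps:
(-3081 - 408)/(3361 - 648) = -3489/2713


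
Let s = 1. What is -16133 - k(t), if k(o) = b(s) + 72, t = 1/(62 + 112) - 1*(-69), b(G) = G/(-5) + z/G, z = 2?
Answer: -81034/5 ≈ -16207.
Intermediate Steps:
b(G) = 2/G - G/5 (b(G) = G/(-5) + 2/G = G*(-1/5) + 2/G = -G/5 + 2/G = 2/G - G/5)
t = 12007/174 (t = 1/174 + 69 = 12007/174 ≈ 69.006)
k(o) = 369/5 (k(o) = (2/1 - 1/5*1) + 72 = (2*1 - 1/5) + 72 = (2 - 1/5) + 72 = 9/5 + 72 = 369/5)
-16133 - k(t) = -16133 - 1*369/5 = -16133 - 369/5 = -81034/5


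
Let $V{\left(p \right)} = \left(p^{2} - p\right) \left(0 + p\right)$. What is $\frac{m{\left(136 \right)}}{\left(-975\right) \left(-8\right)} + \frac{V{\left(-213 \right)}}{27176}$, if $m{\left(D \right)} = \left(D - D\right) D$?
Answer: $- \frac{4854483}{13588} \approx -357.26$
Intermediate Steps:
$V{\left(p \right)} = p \left(p^{2} - p\right)$ ($V{\left(p \right)} = \left(p^{2} - p\right) p = p \left(p^{2} - p\right)$)
$m{\left(D \right)} = 0$ ($m{\left(D \right)} = 0 D = 0$)
$\frac{m{\left(136 \right)}}{\left(-975\right) \left(-8\right)} + \frac{V{\left(-213 \right)}}{27176} = \frac{0}{\left(-975\right) \left(-8\right)} + \frac{\left(-213\right)^{2} \left(-1 - 213\right)}{27176} = \frac{0}{7800} + 45369 \left(-214\right) \frac{1}{27176} = 0 \cdot \frac{1}{7800} - \frac{4854483}{13588} = 0 - \frac{4854483}{13588} = - \frac{4854483}{13588}$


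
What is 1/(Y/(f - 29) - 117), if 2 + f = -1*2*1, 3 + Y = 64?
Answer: -33/3922 ≈ -0.0084141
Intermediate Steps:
Y = 61 (Y = -3 + 64 = 61)
f = -4 (f = -2 - 1*2*1 = -2 - 2*1 = -2 - 2 = -4)
1/(Y/(f - 29) - 117) = 1/(61/(-4 - 29) - 117) = 1/(61/(-33) - 117) = 1/(61*(-1/33) - 117) = 1/(-61/33 - 117) = 1/(-3922/33) = -33/3922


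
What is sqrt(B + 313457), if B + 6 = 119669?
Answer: 4*sqrt(27070) ≈ 658.12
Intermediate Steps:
B = 119663 (B = -6 + 119669 = 119663)
sqrt(B + 313457) = sqrt(119663 + 313457) = sqrt(433120) = 4*sqrt(27070)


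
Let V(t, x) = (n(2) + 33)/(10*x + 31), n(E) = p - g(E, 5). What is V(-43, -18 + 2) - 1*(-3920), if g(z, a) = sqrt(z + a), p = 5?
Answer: 505642/129 + sqrt(7)/129 ≈ 3919.7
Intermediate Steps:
g(z, a) = sqrt(a + z)
n(E) = 5 - sqrt(5 + E)
V(t, x) = (38 - sqrt(7))/(31 + 10*x) (V(t, x) = ((5 - sqrt(5 + 2)) + 33)/(10*x + 31) = ((5 - sqrt(7)) + 33)/(31 + 10*x) = (38 - sqrt(7))/(31 + 10*x))
V(-43, -18 + 2) - 1*(-3920) = (38 - sqrt(7))/(31 + 10*(-18 + 2)) - 1*(-3920) = (38 - sqrt(7))/(31 + 10*(-16)) + 3920 = (38 - sqrt(7))/(31 - 160) + 3920 = (38 - sqrt(7))/(-129) + 3920 = -(38 - sqrt(7))/129 + 3920 = (-38/129 + sqrt(7)/129) + 3920 = 505642/129 + sqrt(7)/129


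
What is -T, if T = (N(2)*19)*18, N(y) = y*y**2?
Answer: -2736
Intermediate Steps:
N(y) = y**3
T = 2736 (T = (2**3*19)*18 = (8*19)*18 = 152*18 = 2736)
-T = -1*2736 = -2736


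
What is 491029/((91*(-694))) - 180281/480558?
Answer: -679542254/83376813 ≈ -8.1503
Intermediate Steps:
491029/((91*(-694))) - 180281/480558 = 491029/(-63154) - 180281*1/480558 = 491029*(-1/63154) - 180281/480558 = -70147/9022 - 180281/480558 = -679542254/83376813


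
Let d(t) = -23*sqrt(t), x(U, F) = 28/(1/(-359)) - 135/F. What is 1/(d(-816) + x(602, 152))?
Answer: -232261928/2344876350577 + 2125568*I*sqrt(51)/2344876350577 ≈ -9.9051e-5 + 6.4735e-6*I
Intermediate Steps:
x(U, F) = -10052 - 135/F (x(U, F) = 28/(-1/359) - 135/F = 28*(-359) - 135/F = -10052 - 135/F)
1/(d(-816) + x(602, 152)) = 1/(-92*I*sqrt(51) + (-10052 - 135/152)) = 1/(-92*I*sqrt(51) - 1528039/152) = 1/(-1528039/152 - 92*I*sqrt(51))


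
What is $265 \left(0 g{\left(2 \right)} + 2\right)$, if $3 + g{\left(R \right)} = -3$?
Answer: $530$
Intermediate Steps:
$g{\left(R \right)} = -6$ ($g{\left(R \right)} = -3 - 3 = -6$)
$265 \left(0 g{\left(2 \right)} + 2\right) = 265 \left(0 \left(-6\right) + 2\right) = 265 \left(0 + 2\right) = 265 \cdot 2 = 530$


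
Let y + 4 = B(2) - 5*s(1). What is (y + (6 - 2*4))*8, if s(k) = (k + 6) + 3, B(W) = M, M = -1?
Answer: -456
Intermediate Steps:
B(W) = -1
s(k) = 9 + k (s(k) = (6 + k) + 3 = 9 + k)
y = -55 (y = -4 + (-1 - 5*(9 + 1)) = -4 + (-1 - 5*10) = -4 + (-1 - 50) = -4 - 51 = -55)
(y + (6 - 2*4))*8 = (-55 + (6 - 2*4))*8 = (-55 + (6 - 8))*8 = (-55 - 2)*8 = -57*8 = -456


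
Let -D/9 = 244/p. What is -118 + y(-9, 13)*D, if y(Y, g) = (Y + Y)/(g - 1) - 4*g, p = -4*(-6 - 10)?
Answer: 54967/32 ≈ 1717.7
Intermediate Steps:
p = 64 (p = -4*(-16) = 64)
y(Y, g) = -4*g + 2*Y/(-1 + g) (y(Y, g) = (2*Y)/(-1 + g) - 4*g = 2*Y/(-1 + g) - 4*g = -4*g + 2*Y/(-1 + g))
D = -549/16 (D = -2196/64 = -9*61/16 = -549/16 ≈ -34.313)
-118 + y(-9, 13)*D = -118 + (2*(-9 - 2*13**2 + 2*13)/(-1 + 13))*(-549/16) = -118 + (2*(-9 - 2*169 + 26)/12)*(-549/16) = -118 + (2*(1/12)*(-9 - 338 + 26))*(-549/16) = -118 + (2*(1/12)*(-321))*(-549/16) = -118 - 107/2*(-549/16) = -118 + 58743/32 = 54967/32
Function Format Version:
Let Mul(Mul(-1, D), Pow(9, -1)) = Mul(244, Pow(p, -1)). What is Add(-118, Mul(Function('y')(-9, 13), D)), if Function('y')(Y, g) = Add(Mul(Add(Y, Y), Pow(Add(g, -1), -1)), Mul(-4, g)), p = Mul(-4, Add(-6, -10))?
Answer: Rational(54967, 32) ≈ 1717.7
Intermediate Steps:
p = 64 (p = Mul(-4, -16) = 64)
Function('y')(Y, g) = Add(Mul(-4, g), Mul(2, Y, Pow(Add(-1, g), -1))) (Function('y')(Y, g) = Add(Mul(Mul(2, Y), Pow(Add(-1, g), -1)), Mul(-4, g)) = Add(Mul(2, Y, Pow(Add(-1, g), -1)), Mul(-4, g)) = Add(Mul(-4, g), Mul(2, Y, Pow(Add(-1, g), -1))))
D = Rational(-549, 16) (D = Mul(-9, Mul(244, Pow(64, -1))) = Mul(-9, Mul(244, Rational(1, 64))) = Mul(-9, Rational(61, 16)) = Rational(-549, 16) ≈ -34.313)
Add(-118, Mul(Function('y')(-9, 13), D)) = Add(-118, Mul(Mul(2, Pow(Add(-1, 13), -1), Add(-9, Mul(-2, Pow(13, 2)), Mul(2, 13))), Rational(-549, 16))) = Add(-118, Mul(Mul(2, Pow(12, -1), Add(-9, Mul(-2, 169), 26)), Rational(-549, 16))) = Add(-118, Mul(Mul(2, Rational(1, 12), Add(-9, -338, 26)), Rational(-549, 16))) = Add(-118, Mul(Mul(2, Rational(1, 12), -321), Rational(-549, 16))) = Add(-118, Mul(Rational(-107, 2), Rational(-549, 16))) = Add(-118, Rational(58743, 32)) = Rational(54967, 32)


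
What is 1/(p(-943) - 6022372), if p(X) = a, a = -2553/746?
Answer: -746/4492692065 ≈ -1.6605e-7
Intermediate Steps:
a = -2553/746 (a = -2553*1/746 = -2553/746 ≈ -3.4223)
p(X) = -2553/746
1/(p(-943) - 6022372) = 1/(-2553/746 - 6022372) = 1/(-4492692065/746) = -746/4492692065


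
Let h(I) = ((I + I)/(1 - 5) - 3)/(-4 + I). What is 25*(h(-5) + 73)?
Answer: 32875/18 ≈ 1826.4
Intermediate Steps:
h(I) = (-3 - I/2)/(-4 + I) (h(I) = ((2*I)/(-4) - 3)/(-4 + I) = ((2*I)*(-¼) - 3)/(-4 + I) = (-I/2 - 3)/(-4 + I) = (-3 - I/2)/(-4 + I))
25*(h(-5) + 73) = 25*((-6 - 1*(-5))/(2*(-4 - 5)) + 73) = 25*((½)*(-6 + 5)/(-9) + 73) = 25*((½)*(-⅑)*(-1) + 73) = 25*(1/18 + 73) = 25*(1315/18) = 32875/18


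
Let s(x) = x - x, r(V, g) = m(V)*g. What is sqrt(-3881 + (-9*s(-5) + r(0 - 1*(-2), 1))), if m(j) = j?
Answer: 3*I*sqrt(431) ≈ 62.282*I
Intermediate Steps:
r(V, g) = V*g
s(x) = 0
sqrt(-3881 + (-9*s(-5) + r(0 - 1*(-2), 1))) = sqrt(-3881 + (-9*0 + (0 - 1*(-2))*1)) = sqrt(-3881 + (0 + (0 + 2)*1)) = sqrt(-3881 + (0 + 2*1)) = sqrt(-3881 + (0 + 2)) = sqrt(-3881 + 2) = sqrt(-3879) = 3*I*sqrt(431)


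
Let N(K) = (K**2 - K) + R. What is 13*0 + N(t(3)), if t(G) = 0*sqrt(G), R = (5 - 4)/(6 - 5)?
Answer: 1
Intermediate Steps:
R = 1 (R = 1/1 = 1*1 = 1)
t(G) = 0
N(K) = 1 + K**2 - K (N(K) = (K**2 - K) + 1 = 1 + K**2 - K)
13*0 + N(t(3)) = 13*0 + (1 + 0**2 - 1*0) = 0 + (1 + 0 + 0) = 0 + 1 = 1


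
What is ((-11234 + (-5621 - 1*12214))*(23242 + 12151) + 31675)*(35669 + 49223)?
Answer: -87337521366264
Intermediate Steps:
((-11234 + (-5621 - 1*12214))*(23242 + 12151) + 31675)*(35669 + 49223) = ((-11234 + (-5621 - 12214))*35393 + 31675)*84892 = ((-11234 - 17835)*35393 + 31675)*84892 = (-29069*35393 + 31675)*84892 = (-1028839117 + 31675)*84892 = -1028807442*84892 = -87337521366264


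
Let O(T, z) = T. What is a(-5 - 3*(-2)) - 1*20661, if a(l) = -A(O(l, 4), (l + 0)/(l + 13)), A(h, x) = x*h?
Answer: -289255/14 ≈ -20661.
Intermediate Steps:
A(h, x) = h*x
a(l) = -l**2/(13 + l) (a(l) = -l*(l + 0)/(l + 13) = -l*l/(13 + l) = -l**2/(13 + l))
a(-5 - 3*(-2)) - 1*20661 = -(-5 - 3*(-2))**2/(13 + (-5 - 3*(-2))) - 1*20661 = -(-5 + 6)**2/(13 + (-5 + 6)) - 20661 = -1*1**2/(13 + 1) - 20661 = -1*1/14 - 20661 = -1*1*1/14 - 20661 = -1/14 - 20661 = -289255/14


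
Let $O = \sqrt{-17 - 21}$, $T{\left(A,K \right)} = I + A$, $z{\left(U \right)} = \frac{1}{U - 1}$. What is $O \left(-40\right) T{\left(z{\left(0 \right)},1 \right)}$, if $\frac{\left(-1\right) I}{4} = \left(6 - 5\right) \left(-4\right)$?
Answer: $- 600 i \sqrt{38} \approx - 3698.6 i$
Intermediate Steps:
$I = 16$ ($I = - 4 \left(6 - 5\right) \left(-4\right) = - 4 \cdot 1 \left(-4\right) = \left(-4\right) \left(-4\right) = 16$)
$z{\left(U \right)} = \frac{1}{-1 + U}$
$T{\left(A,K \right)} = 16 + A$
$O = i \sqrt{38}$ ($O = \sqrt{-38} = i \sqrt{38} \approx 6.1644 i$)
$O \left(-40\right) T{\left(z{\left(0 \right)},1 \right)} = i \sqrt{38} \left(-40\right) \left(16 + \frac{1}{-1 + 0}\right) = - 40 i \sqrt{38} \left(16 + \frac{1}{-1}\right) = - 40 i \sqrt{38} \left(16 - 1\right) = - 40 i \sqrt{38} \cdot 15 = - 600 i \sqrt{38}$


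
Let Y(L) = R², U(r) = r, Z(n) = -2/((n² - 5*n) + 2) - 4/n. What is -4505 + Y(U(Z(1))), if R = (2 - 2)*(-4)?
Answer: -4505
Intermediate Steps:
Z(n) = -4/n - 2/(2 + n² - 5*n) (Z(n) = -2/(2 + n² - 5*n) - 4/n = -4/n - 2/(2 + n² - 5*n))
R = 0 (R = 0*(-4) = 0)
Y(L) = 0 (Y(L) = 0² = 0)
-4505 + Y(U(Z(1))) = -4505 + 0 = -4505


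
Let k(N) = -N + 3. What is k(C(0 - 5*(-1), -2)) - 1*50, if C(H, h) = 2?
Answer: -49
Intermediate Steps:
k(N) = 3 - N
k(C(0 - 5*(-1), -2)) - 1*50 = (3 - 1*2) - 1*50 = (3 - 2) - 50 = 1 - 50 = -49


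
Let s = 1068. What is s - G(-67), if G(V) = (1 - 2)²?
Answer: 1067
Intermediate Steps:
G(V) = 1 (G(V) = (-1)² = 1)
s - G(-67) = 1068 - 1*1 = 1068 - 1 = 1067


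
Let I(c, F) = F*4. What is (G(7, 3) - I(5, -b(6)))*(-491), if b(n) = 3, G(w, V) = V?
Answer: -7365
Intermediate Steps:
I(c, F) = 4*F
(G(7, 3) - I(5, -b(6)))*(-491) = (3 - 4*(-1*3))*(-491) = (3 - 4*(-3))*(-491) = (3 - 1*(-12))*(-491) = (3 + 12)*(-491) = 15*(-491) = -7365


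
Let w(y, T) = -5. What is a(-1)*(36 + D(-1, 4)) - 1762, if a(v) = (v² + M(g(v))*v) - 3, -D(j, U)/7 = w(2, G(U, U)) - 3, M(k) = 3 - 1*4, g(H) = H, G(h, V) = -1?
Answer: -1854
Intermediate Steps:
M(k) = -1 (M(k) = 3 - 4 = -1)
D(j, U) = 56 (D(j, U) = -7*(-5 - 3) = -7*(-8) = 56)
a(v) = -3 + v² - v (a(v) = (v² - v) - 3 = -3 + v² - v)
a(-1)*(36 + D(-1, 4)) - 1762 = (-3 + (-1)² - 1*(-1))*(36 + 56) - 1762 = (-3 + 1 + 1)*92 - 1762 = -1*92 - 1762 = -92 - 1762 = -1854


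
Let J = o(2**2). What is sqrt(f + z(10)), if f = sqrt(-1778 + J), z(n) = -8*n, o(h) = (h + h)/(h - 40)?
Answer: sqrt(-720 + 6*I*sqrt(4001))/3 ≈ 2.284 + 9.2313*I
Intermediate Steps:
o(h) = 2*h/(-40 + h) (o(h) = (2*h)/(-40 + h) = 2*h/(-40 + h))
J = -2/9 (J = 2*2**2/(-40 + 2**2) = 2*4/(-40 + 4) = 2*4/(-36) = 2*4*(-1/36) = -2/9 ≈ -0.22222)
f = 2*I*sqrt(4001)/3 (f = sqrt(-1778 - 2/9) = sqrt(-16004/9) = 2*I*sqrt(4001)/3 ≈ 42.169*I)
sqrt(f + z(10)) = sqrt(2*I*sqrt(4001)/3 - 8*10) = sqrt(2*I*sqrt(4001)/3 - 80) = sqrt(-80 + 2*I*sqrt(4001)/3)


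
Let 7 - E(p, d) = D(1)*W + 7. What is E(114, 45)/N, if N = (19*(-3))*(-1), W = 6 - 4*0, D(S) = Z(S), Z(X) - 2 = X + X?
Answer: -8/19 ≈ -0.42105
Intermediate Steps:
Z(X) = 2 + 2*X (Z(X) = 2 + (X + X) = 2 + 2*X)
D(S) = 2 + 2*S
W = 6 (W = 6 + 0 = 6)
E(p, d) = -24 (E(p, d) = 7 - ((2 + 2*1)*6 + 7) = 7 - ((2 + 2)*6 + 7) = 7 - (4*6 + 7) = 7 - (24 + 7) = 7 - 1*31 = 7 - 31 = -24)
N = 57 (N = -57*(-1) = 57)
E(114, 45)/N = -24/57 = -24*1/57 = -8/19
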